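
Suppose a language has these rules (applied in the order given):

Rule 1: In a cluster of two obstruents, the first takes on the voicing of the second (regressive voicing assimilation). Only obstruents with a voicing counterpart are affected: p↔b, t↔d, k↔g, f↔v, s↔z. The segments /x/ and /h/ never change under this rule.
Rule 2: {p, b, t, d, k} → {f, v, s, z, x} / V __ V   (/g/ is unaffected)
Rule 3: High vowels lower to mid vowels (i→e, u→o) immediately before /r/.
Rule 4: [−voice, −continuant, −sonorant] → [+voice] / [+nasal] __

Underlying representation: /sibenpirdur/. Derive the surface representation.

Rule 1 (regressive voicing assimilation): no segment meets the environment; /sibenpirdur/ is unchanged.
Rule 2 (intervocalic spirantization): /b/ is a stop between vowels /i/ and /e/, so it spirantizes to the fricative [v]. /sibenpirdur/ → sivenpirdur.
Rule 3 (pre-rhotic lowering): /i/ is a high vowel immediately before /r/, so it lowers to [e]. /u/ is a high vowel immediately before /r/, so it lowers to [o]. /sivenpirdur/ → sivenperdor.
Rule 4 (post-nasal voicing): /p/ is a voiceless stop immediately after the nasal /n/, so it voices to [b]. /sivenperdor/ → sivenberdor.

sivenberdor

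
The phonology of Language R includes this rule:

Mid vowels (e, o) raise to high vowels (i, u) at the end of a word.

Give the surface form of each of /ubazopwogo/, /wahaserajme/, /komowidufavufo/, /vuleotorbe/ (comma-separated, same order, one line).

/ubazopwogo/: /o/ is a mid vowel in word-final position, so it raises to [u]. → [ubazopwogu].
/wahaserajme/: /e/ is a mid vowel in word-final position, so it raises to [i]. → [wahaserajmi].
/komowidufavufo/: /o/ is a mid vowel in word-final position, so it raises to [u]. → [komowidufavufu].
/vuleotorbe/: /e/ is a mid vowel in word-final position, so it raises to [i]. → [vuleotorbi].

ubazopwogu, wahaserajmi, komowidufavufu, vuleotorbi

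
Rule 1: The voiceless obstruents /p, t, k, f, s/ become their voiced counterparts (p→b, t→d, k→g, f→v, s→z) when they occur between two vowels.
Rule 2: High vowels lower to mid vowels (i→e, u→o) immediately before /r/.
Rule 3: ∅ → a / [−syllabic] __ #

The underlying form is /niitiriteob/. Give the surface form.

niiderideoba

Rule 1 (intervocalic voicing): /t/ is a voiceless obstruent between vowels /i/ and /i/, so it voices to [d]. /t/ is a voiceless obstruent between vowels /i/ and /e/, so it voices to [d]. /niitiriteob/ → niidirideob.
Rule 2 (pre-rhotic lowering): /i/ is a high vowel immediately before /r/, so it lowers to [e]. /niidirideob/ → niiderideob.
Rule 3 (final a-epenthesis): the form ends in the consonant /b/, so [a] is inserted word-finally. /niiderideob/ → niiderideoba.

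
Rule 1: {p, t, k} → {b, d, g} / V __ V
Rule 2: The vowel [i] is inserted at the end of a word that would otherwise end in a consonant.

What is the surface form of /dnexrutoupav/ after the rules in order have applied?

dnexrudoubavi

Rule 1 (intervocalic voicing): /t/ is a voiceless stop between vowels /u/ and /o/, so it voices to [d]. /p/ is a voiceless stop between vowels /u/ and /a/, so it voices to [b]. /dnexrutoupav/ → dnexrudoubav.
Rule 2 (final i-epenthesis): the form ends in the consonant /v/, so [i] is inserted word-finally. /dnexrudoubav/ → dnexrudoubavi.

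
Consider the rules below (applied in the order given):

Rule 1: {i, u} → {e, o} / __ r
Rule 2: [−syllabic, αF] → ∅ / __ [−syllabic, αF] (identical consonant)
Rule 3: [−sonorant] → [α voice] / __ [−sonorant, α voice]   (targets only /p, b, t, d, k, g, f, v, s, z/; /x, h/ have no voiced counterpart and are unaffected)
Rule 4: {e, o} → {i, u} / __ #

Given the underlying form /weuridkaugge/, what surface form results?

weoritkaugi

Rule 1 (pre-rhotic lowering): /u/ is a high vowel immediately before /r/, so it lowers to [o]. /weuridkaugge/ → weoridkaugge.
Rule 2 (degemination): /gg/ is a geminate; the first /g/ deletes. /weoridkaugge/ → weoridkauge.
Rule 3 (regressive voicing assimilation): /d/ precedes the voiceless obstruent /k/, so it devoices to [t] by assimilation. /weoridkauge/ → weoritkauge.
Rule 4 (final vowel raising): /e/ is a mid vowel in word-final position, so it raises to [i]. /weoritkauge/ → weoritkaugi.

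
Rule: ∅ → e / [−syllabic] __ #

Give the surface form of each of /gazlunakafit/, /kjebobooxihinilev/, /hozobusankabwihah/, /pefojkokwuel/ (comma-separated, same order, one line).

/gazlunakafit/: the form ends in the consonant /t/, so [e] is inserted word-finally. → [gazlunakafite].
/kjebobooxihinilev/: the form ends in the consonant /v/, so [e] is inserted word-finally. → [kjebobooxihinileve].
/hozobusankabwihah/: the form ends in the consonant /h/, so [e] is inserted word-finally. → [hozobusankabwihahe].
/pefojkokwuel/: the form ends in the consonant /l/, so [e] is inserted word-finally. → [pefojkokwuele].

gazlunakafite, kjebobooxihinileve, hozobusankabwihahe, pefojkokwuele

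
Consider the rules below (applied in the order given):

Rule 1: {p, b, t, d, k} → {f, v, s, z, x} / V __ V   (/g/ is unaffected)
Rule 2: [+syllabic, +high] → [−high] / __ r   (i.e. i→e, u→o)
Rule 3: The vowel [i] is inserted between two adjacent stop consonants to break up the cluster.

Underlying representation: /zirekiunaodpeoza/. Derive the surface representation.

zerexiunaodipeoza

Rule 1 (intervocalic spirantization): /k/ is a stop between vowels /e/ and /i/, so it spirantizes to the fricative [x]. /zirekiunaodpeoza/ → zirexiunaodpeoza.
Rule 2 (pre-rhotic lowering): /i/ is a high vowel immediately before /r/, so it lowers to [e]. /zirexiunaodpeoza/ → zerexiunaodpeoza.
Rule 3 (stop-cluster i-epenthesis): /d/ and /p/ form a stop–stop cluster, so [i] is inserted between them. /zerexiunaodpeoza/ → zerexiunaodipeoza.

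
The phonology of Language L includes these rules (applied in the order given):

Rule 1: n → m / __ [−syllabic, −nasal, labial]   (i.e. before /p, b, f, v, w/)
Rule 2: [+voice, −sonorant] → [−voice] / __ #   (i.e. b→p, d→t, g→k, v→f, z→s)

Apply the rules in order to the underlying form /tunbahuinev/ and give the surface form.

tumbahuinef

Rule 1 (nasal place assimilation): /n/ precedes the labial consonant /b/, so it assimilates in place to [m]. /tunbahuinev/ → tumbahuinev.
Rule 2 (final devoicing): /v/ is a voiced obstruent in word-final position, so it devoices to [f]. /tumbahuinev/ → tumbahuinef.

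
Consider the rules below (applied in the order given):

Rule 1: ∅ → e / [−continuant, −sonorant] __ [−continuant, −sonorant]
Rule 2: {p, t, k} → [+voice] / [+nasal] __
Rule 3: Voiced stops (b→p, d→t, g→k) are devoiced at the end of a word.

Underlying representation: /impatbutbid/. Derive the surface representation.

imbatebutebit

Rule 1 (stop-cluster e-epenthesis): /t/ and /b/ form a stop–stop cluster, so [e] is inserted between them. /t/ and /b/ form a stop–stop cluster, so [e] is inserted between them. /impatbutbid/ → impatebutebid.
Rule 2 (post-nasal voicing): /p/ is a voiceless stop immediately after the nasal /m/, so it voices to [b]. /impatebutebid/ → imbatebutebid.
Rule 3 (final devoicing): /d/ is a voiced stop in word-final position, so it devoices to [t]. /imbatebutebid/ → imbatebutebit.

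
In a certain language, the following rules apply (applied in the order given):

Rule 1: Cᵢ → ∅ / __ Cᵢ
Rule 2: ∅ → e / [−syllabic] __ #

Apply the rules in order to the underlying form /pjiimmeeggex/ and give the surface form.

pjiimeegexe

Rule 1 (degemination): /mm/ is a geminate; the first /m/ deletes. /gg/ is a geminate; the first /g/ deletes. /pjiimmeeggex/ → pjiimeegex.
Rule 2 (final e-epenthesis): the form ends in the consonant /x/, so [e] is inserted word-finally. /pjiimeegex/ → pjiimeegexe.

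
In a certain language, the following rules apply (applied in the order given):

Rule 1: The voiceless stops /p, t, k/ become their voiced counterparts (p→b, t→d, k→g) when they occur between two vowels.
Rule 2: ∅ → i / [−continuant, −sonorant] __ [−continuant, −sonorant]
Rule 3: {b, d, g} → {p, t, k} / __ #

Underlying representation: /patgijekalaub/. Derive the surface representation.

Rule 1 (intervocalic voicing): /k/ is a voiceless stop between vowels /e/ and /a/, so it voices to [g]. /patgijekalaub/ → patgijegalaub.
Rule 2 (stop-cluster i-epenthesis): /t/ and /g/ form a stop–stop cluster, so [i] is inserted between them. /patgijegalaub/ → patigijegalaub.
Rule 3 (final devoicing): /b/ is a voiced stop in word-final position, so it devoices to [p]. /patigijegalaub/ → patigijegalaup.

patigijegalaup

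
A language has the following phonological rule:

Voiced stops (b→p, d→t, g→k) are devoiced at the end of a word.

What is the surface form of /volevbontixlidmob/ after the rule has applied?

/b/ is a voiced stop in word-final position, so it devoices to [p].
The other instances of /b/, /d/ do not occur in the required environment and remain unchanged.
Surface form: [volevbontixlidmop].

volevbontixlidmop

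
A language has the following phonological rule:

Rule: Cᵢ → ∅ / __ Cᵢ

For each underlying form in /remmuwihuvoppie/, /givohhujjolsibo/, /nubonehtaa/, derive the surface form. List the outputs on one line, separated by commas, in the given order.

remuwihuvopie, givohujolsibo, nubonehtaa

/remmuwihuvoppie/: /mm/ is a geminate; the first /m/ deletes. /pp/ is a geminate; the first /p/ deletes. → [remuwihuvopie].
/givohhujjolsibo/: /hh/ is a geminate; the first /h/ deletes. /jj/ is a geminate; the first /j/ deletes. → [givohujolsibo].
/nubonehtaa/: the rule's environment is not met; surfaces unchanged as [nubonehtaa].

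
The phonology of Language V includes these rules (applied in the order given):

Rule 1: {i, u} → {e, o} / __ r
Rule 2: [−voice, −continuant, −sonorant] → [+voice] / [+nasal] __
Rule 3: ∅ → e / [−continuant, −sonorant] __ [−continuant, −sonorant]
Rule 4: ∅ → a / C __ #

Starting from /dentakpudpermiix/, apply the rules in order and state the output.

dendakepudepermiixa

Rule 1 (pre-rhotic lowering): no segment meets the environment; /dentakpudpermiix/ is unchanged.
Rule 2 (post-nasal voicing): /t/ is a voiceless stop immediately after the nasal /n/, so it voices to [d]. /dentakpudpermiix/ → dendakpudpermiix.
Rule 3 (stop-cluster e-epenthesis): /k/ and /p/ form a stop–stop cluster, so [e] is inserted between them. /d/ and /p/ form a stop–stop cluster, so [e] is inserted between them. /dendakpudpermiix/ → dendakepudepermiix.
Rule 4 (final a-epenthesis): the form ends in the consonant /x/, so [a] is inserted word-finally. /dendakepudepermiix/ → dendakepudepermiixa.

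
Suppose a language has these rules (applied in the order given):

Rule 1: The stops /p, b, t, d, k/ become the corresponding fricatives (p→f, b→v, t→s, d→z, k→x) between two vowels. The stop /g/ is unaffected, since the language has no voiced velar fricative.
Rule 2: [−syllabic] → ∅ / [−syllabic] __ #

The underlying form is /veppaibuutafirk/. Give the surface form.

veppaivuusafir

Rule 1 (intervocalic spirantization): /b/ is a stop between vowels /i/ and /u/, so it spirantizes to the fricative [v]. /t/ is a stop between vowels /u/ and /a/, so it spirantizes to the fricative [s]. /veppaibuutafirk/ → veppaivuusafirk.
Rule 2 (final cluster simplification): /k/ is the second consonant of a word-final cluster /rk/, so it deletes. /veppaivuusafirk/ → veppaivuusafir.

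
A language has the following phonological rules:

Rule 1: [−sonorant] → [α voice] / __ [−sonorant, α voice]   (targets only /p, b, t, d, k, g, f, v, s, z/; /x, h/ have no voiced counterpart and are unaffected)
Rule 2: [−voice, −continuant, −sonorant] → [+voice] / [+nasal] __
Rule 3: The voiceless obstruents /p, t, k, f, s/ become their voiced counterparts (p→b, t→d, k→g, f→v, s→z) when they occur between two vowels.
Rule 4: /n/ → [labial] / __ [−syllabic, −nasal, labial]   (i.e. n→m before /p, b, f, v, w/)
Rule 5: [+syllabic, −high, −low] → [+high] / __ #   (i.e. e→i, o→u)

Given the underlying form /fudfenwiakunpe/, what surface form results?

Rule 1 (regressive voicing assimilation): /d/ precedes the voiceless obstruent /f/, so it devoices to [t] by assimilation. /fudfenwiakunpe/ → futfenwiakunpe.
Rule 2 (post-nasal voicing): /p/ is a voiceless stop immediately after the nasal /n/, so it voices to [b]. /futfenwiakunpe/ → futfenwiakunbe.
Rule 3 (intervocalic voicing): /k/ is a voiceless obstruent between vowels /a/ and /u/, so it voices to [g]. /futfenwiakunbe/ → futfenwiagunbe.
Rule 4 (nasal place assimilation): /n/ precedes the labial consonant /w/, so it assimilates in place to [m]. /n/ precedes the labial consonant /b/, so it assimilates in place to [m]. /futfenwiagunbe/ → futfemwiagumbe.
Rule 5 (final vowel raising): /e/ is a mid vowel in word-final position, so it raises to [i]. /futfemwiagumbe/ → futfemwiagumbi.

futfemwiagumbi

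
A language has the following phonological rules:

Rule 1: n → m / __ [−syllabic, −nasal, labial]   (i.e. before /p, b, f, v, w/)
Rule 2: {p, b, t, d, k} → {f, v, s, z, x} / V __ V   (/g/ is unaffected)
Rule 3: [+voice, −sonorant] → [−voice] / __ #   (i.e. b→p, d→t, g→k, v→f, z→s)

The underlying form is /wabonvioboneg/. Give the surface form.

wavomviovonek

Rule 1 (nasal place assimilation): /n/ precedes the labial consonant /v/, so it assimilates in place to [m]. /wabonvioboneg/ → wabomvioboneg.
Rule 2 (intervocalic spirantization): /b/ is a stop between vowels /a/ and /o/, so it spirantizes to the fricative [v]. /b/ is a stop between vowels /o/ and /o/, so it spirantizes to the fricative [v]. /wabomvioboneg/ → wavomviovoneg.
Rule 3 (final devoicing): /g/ is a voiced obstruent in word-final position, so it devoices to [k]. /wavomviovoneg/ → wavomviovonek.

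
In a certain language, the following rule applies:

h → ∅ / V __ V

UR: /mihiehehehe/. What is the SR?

miieeee

/h/ occurs between vowels /i/ and /i/, so it deletes.
/h/ occurs between vowels /e/ and /e/, so it deletes.
/h/ occurs between vowels /e/ and /e/, so it deletes.
/h/ occurs between vowels /e/ and /e/, so it deletes.
Surface form: [miieeee].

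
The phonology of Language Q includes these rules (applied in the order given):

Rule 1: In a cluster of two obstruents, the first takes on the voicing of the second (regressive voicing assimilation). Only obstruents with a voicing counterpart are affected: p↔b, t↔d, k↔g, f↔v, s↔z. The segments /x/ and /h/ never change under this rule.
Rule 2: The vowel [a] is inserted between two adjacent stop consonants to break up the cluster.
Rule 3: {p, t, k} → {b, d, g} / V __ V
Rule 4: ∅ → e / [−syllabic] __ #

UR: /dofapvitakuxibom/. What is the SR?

Rule 1 (regressive voicing assimilation): /p/ precedes the voiced obstruent /v/, so it voices to [b] by assimilation. /dofapvitakuxibom/ → dofabvitakuxibom.
Rule 2 (stop-cluster a-epenthesis): no segment meets the environment; /dofabvitakuxibom/ is unchanged.
Rule 3 (intervocalic voicing): /t/ is a voiceless stop between vowels /i/ and /a/, so it voices to [d]. /k/ is a voiceless stop between vowels /a/ and /u/, so it voices to [g]. /dofabvitakuxibom/ → dofabvidaguxibom.
Rule 4 (final e-epenthesis): the form ends in the consonant /m/, so [e] is inserted word-finally. /dofabvidaguxibom/ → dofabvidaguxibome.

dofabvidaguxibome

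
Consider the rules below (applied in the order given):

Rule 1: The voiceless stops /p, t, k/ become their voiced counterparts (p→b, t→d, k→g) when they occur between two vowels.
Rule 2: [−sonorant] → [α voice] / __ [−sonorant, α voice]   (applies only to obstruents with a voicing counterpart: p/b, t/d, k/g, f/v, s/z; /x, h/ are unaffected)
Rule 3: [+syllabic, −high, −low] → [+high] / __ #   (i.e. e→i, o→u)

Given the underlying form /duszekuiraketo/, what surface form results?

Rule 1 (intervocalic voicing): /k/ is a voiceless stop between vowels /e/ and /u/, so it voices to [g]. /k/ is a voiceless stop between vowels /a/ and /e/, so it voices to [g]. /t/ is a voiceless stop between vowels /e/ and /o/, so it voices to [d]. /duszekuiraketo/ → duszeguiragedo.
Rule 2 (regressive voicing assimilation): /s/ precedes the voiced obstruent /z/, so it voices to [z] by assimilation. /duszeguiragedo/ → duzzeguiragedo.
Rule 3 (final vowel raising): /o/ is a mid vowel in word-final position, so it raises to [u]. /duzzeguiragedo/ → duzzeguiragedu.

duzzeguiragedu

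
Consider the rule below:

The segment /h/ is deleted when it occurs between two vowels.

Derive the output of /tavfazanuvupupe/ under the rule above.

tavfazanuvupupe

No segment of /tavfazanuvupupe/ meets the structural description of the rule, so the form surfaces unchanged.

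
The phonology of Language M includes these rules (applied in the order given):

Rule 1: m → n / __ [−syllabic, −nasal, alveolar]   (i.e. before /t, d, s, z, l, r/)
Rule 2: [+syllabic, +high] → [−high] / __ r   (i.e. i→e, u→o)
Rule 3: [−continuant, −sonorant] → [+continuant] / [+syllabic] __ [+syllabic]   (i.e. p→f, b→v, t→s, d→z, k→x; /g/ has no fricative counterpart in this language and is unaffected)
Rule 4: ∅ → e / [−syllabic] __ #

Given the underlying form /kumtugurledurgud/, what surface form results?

kuntugorlezorgude

Rule 1 (nasal place assimilation): /m/ precedes the alveolar consonant /t/, so it assimilates in place to [n]. /kumtugurledurgud/ → kuntugurledurgud.
Rule 2 (pre-rhotic lowering): /u/ is a high vowel immediately before /r/, so it lowers to [o]. /u/ is a high vowel immediately before /r/, so it lowers to [o]. /kuntugurledurgud/ → kuntugorledorgud.
Rule 3 (intervocalic spirantization): /d/ is a stop between vowels /e/ and /o/, so it spirantizes to the fricative [z]. /kuntugorledorgud/ → kuntugorlezorgud.
Rule 4 (final e-epenthesis): the form ends in the consonant /d/, so [e] is inserted word-finally. /kuntugorlezorgud/ → kuntugorlezorgude.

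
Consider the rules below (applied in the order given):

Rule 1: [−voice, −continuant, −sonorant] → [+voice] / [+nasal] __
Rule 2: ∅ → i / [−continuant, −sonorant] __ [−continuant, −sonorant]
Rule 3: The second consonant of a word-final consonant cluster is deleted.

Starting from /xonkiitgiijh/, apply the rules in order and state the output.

Rule 1 (post-nasal voicing): /k/ is a voiceless stop immediately after the nasal /n/, so it voices to [g]. /xonkiitgiijh/ → xongiitgiijh.
Rule 2 (stop-cluster i-epenthesis): /t/ and /g/ form a stop–stop cluster, so [i] is inserted between them. /xongiitgiijh/ → xongiitigiijh.
Rule 3 (final cluster simplification): /h/ is the second consonant of a word-final cluster /jh/, so it deletes. /xongiitigiijh/ → xongiitigiij.

xongiitigiij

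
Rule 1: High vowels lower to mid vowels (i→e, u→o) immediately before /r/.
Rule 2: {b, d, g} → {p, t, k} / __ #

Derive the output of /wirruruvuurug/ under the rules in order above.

werroruvuoruk

Rule 1 (pre-rhotic lowering): /i/ is a high vowel immediately before /r/, so it lowers to [e]. /u/ is a high vowel immediately before /r/, so it lowers to [o]. /u/ is a high vowel immediately before /r/, so it lowers to [o]. /wirruruvuurug/ → werroruvuorug.
Rule 2 (final devoicing): /g/ is a voiced stop in word-final position, so it devoices to [k]. /werroruvuorug/ → werroruvuoruk.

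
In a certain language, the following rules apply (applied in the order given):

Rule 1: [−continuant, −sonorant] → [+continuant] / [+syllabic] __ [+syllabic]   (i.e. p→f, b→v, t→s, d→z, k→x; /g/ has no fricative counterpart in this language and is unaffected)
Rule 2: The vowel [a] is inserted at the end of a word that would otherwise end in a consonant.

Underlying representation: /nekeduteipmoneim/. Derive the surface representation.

Rule 1 (intervocalic spirantization): /k/ is a stop between vowels /e/ and /e/, so it spirantizes to the fricative [x]. /d/ is a stop between vowels /e/ and /u/, so it spirantizes to the fricative [z]. /t/ is a stop between vowels /u/ and /e/, so it spirantizes to the fricative [s]. /nekeduteipmoneim/ → nexezuseipmoneim.
Rule 2 (final a-epenthesis): the form ends in the consonant /m/, so [a] is inserted word-finally. /nexezuseipmoneim/ → nexezuseipmoneima.

nexezuseipmoneima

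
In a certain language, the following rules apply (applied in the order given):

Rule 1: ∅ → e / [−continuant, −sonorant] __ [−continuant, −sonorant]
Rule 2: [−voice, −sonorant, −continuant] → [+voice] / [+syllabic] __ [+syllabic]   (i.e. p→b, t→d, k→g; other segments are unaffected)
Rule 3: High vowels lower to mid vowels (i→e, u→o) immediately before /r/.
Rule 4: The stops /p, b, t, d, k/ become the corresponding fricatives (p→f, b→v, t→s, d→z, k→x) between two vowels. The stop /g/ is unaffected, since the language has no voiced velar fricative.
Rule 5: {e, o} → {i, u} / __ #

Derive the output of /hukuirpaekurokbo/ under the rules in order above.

huguerpaegorogevu

Rule 1 (stop-cluster e-epenthesis): /k/ and /b/ form a stop–stop cluster, so [e] is inserted between them. /hukuirpaekurokbo/ → hukuirpaekurokebo.
Rule 2 (intervocalic voicing): /k/ is a voiceless stop between vowels /u/ and /u/, so it voices to [g]. /k/ is a voiceless stop between vowels /e/ and /u/, so it voices to [g]. /k/ is a voiceless stop between vowels /o/ and /e/, so it voices to [g]. /hukuirpaekurokebo/ → huguirpaegurogebo.
Rule 3 (pre-rhotic lowering): /i/ is a high vowel immediately before /r/, so it lowers to [e]. /u/ is a high vowel immediately before /r/, so it lowers to [o]. /huguirpaegurogebo/ → huguerpaegorogebo.
Rule 4 (intervocalic spirantization): /b/ is a stop between vowels /e/ and /o/, so it spirantizes to the fricative [v]. /huguerpaegorogebo/ → huguerpaegorogevo.
Rule 5 (final vowel raising): /o/ is a mid vowel in word-final position, so it raises to [u]. /huguerpaegorogevo/ → huguerpaegorogevu.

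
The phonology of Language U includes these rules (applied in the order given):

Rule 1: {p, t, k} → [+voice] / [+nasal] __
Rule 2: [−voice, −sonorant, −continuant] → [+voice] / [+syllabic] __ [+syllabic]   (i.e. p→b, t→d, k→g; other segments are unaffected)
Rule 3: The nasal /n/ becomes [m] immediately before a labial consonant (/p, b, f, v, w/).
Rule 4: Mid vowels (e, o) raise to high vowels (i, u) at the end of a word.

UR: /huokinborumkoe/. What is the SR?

Rule 1 (post-nasal voicing): /k/ is a voiceless stop immediately after the nasal /m/, so it voices to [g]. /huokinborumkoe/ → huokinborumgoe.
Rule 2 (intervocalic voicing): /k/ is a voiceless stop between vowels /o/ and /i/, so it voices to [g]. /huokinborumgoe/ → huoginborumgoe.
Rule 3 (nasal place assimilation): /n/ precedes the labial consonant /b/, so it assimilates in place to [m]. /huoginborumgoe/ → huogimborumgoe.
Rule 4 (final vowel raising): /e/ is a mid vowel in word-final position, so it raises to [i]. /huogimborumgoe/ → huogimborumgoi.

huogimborumgoi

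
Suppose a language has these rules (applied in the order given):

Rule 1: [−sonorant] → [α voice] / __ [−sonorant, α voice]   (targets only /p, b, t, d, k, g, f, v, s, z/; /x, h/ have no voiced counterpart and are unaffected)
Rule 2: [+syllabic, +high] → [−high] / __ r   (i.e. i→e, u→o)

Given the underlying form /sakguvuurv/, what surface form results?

sagguvuorv

Rule 1 (regressive voicing assimilation): /k/ precedes the voiced obstruent /g/, so it voices to [g] by assimilation. /sakguvuurv/ → sagguvuurv.
Rule 2 (pre-rhotic lowering): /u/ is a high vowel immediately before /r/, so it lowers to [o]. /sagguvuurv/ → sagguvuorv.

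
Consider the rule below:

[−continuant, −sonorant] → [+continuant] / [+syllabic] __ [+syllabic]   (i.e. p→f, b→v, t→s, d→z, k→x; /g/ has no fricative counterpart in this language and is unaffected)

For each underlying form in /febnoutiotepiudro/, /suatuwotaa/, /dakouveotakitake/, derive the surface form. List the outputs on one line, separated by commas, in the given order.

/febnoutiotepiudro/: /t/ is a stop between vowels /u/ and /i/, so it spirantizes to the fricative [s]. /t/ is a stop between vowels /o/ and /e/, so it spirantizes to the fricative [s]. /p/ is a stop between vowels /e/ and /i/, so it spirantizes to the fricative [f]. → [febnousiosefiudro].
/suatuwotaa/: /t/ is a stop between vowels /a/ and /u/, so it spirantizes to the fricative [s]. /t/ is a stop between vowels /o/ and /a/, so it spirantizes to the fricative [s]. → [suasuwosaa].
/dakouveotakitake/: /k/ is a stop between vowels /a/ and /o/, so it spirantizes to the fricative [x]. /t/ is a stop between vowels /o/ and /a/, so it spirantizes to the fricative [s]. /k/ is a stop between vowels /a/ and /i/, so it spirantizes to the fricative [x]. /t/ is a stop between vowels /i/ and /a/, so it spirantizes to the fricative [s]. /k/ is a stop between vowels /a/ and /e/, so it spirantizes to the fricative [x]. → [daxouveosaxisaxe].

febnousiosefiudro, suasuwosaa, daxouveosaxisaxe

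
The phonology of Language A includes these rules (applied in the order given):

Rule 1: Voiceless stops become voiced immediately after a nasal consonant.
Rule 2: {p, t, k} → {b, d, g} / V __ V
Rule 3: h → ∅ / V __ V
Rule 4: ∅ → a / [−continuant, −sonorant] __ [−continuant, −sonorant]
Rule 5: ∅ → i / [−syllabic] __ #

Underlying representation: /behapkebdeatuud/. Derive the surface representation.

Rule 1 (post-nasal voicing): no segment meets the environment; /behapkebdeatuud/ is unchanged.
Rule 2 (intervocalic voicing): /t/ is a voiceless stop between vowels /a/ and /u/, so it voices to [d]. /behapkebdeatuud/ → behapkebdeaduud.
Rule 3 (intervocalic h-deletion): /h/ occurs between vowels /e/ and /a/, so it deletes. /behapkebdeaduud/ → beapkebdeaduud.
Rule 4 (stop-cluster a-epenthesis): /p/ and /k/ form a stop–stop cluster, so [a] is inserted between them. /b/ and /d/ form a stop–stop cluster, so [a] is inserted between them. /beapkebdeaduud/ → beapakebadeaduud.
Rule 5 (final i-epenthesis): the form ends in the consonant /d/, so [i] is inserted word-finally. /beapakebadeaduud/ → beapakebadeaduudi.

beapakebadeaduudi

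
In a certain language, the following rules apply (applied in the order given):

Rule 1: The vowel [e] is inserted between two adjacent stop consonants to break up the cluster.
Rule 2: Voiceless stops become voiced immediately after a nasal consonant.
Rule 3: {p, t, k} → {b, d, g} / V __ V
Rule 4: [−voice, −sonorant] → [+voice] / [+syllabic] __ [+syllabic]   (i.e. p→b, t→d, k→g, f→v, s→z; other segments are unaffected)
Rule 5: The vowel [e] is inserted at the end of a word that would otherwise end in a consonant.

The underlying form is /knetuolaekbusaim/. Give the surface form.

Rule 1 (stop-cluster e-epenthesis): /k/ and /b/ form a stop–stop cluster, so [e] is inserted between them. /knetuolaekbusaim/ → knetuolaekebusaim.
Rule 2 (post-nasal voicing): no segment meets the environment; /knetuolaekebusaim/ is unchanged.
Rule 3 (intervocalic voicing): /t/ is a voiceless stop between vowels /e/ and /u/, so it voices to [d]. /k/ is a voiceless stop between vowels /e/ and /e/, so it voices to [g]. /knetuolaekebusaim/ → kneduolaegebusaim.
Rule 4 (intervocalic voicing): /s/ is a voiceless obstruent between vowels /u/ and /a/, so it voices to [z]. /kneduolaegebusaim/ → kneduolaegebuzaim.
Rule 5 (final e-epenthesis): the form ends in the consonant /m/, so [e] is inserted word-finally. /kneduolaegebuzaim/ → kneduolaegebuzaime.

kneduolaegebuzaime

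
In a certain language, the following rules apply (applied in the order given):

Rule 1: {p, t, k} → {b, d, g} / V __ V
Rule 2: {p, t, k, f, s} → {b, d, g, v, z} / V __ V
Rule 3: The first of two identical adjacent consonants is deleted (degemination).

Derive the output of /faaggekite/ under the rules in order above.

Rule 1 (intervocalic voicing): /k/ is a voiceless stop between vowels /e/ and /i/, so it voices to [g]. /t/ is a voiceless stop between vowels /i/ and /e/, so it voices to [d]. /faaggekite/ → faaggegide.
Rule 2 (intervocalic voicing): no segment meets the environment; /faaggegide/ is unchanged.
Rule 3 (degemination): /gg/ is a geminate; the first /g/ deletes. /faaggegide/ → faagegide.

faagegide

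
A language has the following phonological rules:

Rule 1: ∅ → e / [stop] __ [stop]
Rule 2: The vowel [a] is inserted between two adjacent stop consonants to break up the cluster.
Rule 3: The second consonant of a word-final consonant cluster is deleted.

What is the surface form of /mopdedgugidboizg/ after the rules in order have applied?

Rule 1 (stop-cluster e-epenthesis): /p/ and /d/ form a stop–stop cluster, so [e] is inserted between them. /d/ and /g/ form a stop–stop cluster, so [e] is inserted between them. /d/ and /b/ form a stop–stop cluster, so [e] is inserted between them. /mopdedgugidboizg/ → mopededegugideboizg.
Rule 2 (stop-cluster a-epenthesis): no segment meets the environment; /mopededegugideboizg/ is unchanged.
Rule 3 (final cluster simplification): /g/ is the second consonant of a word-final cluster /zg/, so it deletes. /mopededegugideboizg/ → mopededegugideboiz.

mopededegugideboiz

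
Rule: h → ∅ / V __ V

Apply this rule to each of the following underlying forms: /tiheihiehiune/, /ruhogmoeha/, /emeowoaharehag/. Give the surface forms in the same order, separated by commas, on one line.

tieiieiune, ruogmoea, emeowoaareag

/tiheihiehiune/: /h/ occurs between vowels /i/ and /e/, so it deletes. /h/ occurs between vowels /i/ and /i/, so it deletes. /h/ occurs between vowels /e/ and /i/, so it deletes. → [tieiieiune].
/ruhogmoeha/: /h/ occurs between vowels /u/ and /o/, so it deletes. /h/ occurs between vowels /e/ and /a/, so it deletes. → [ruogmoea].
/emeowoaharehag/: /h/ occurs between vowels /a/ and /a/, so it deletes. /h/ occurs between vowels /e/ and /a/, so it deletes. → [emeowoaareag].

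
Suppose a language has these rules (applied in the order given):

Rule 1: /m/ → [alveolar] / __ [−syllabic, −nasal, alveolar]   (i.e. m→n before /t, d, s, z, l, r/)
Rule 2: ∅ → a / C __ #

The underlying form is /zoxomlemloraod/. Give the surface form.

Rule 1 (nasal place assimilation): /m/ precedes the alveolar consonant /l/, so it assimilates in place to [n]. /m/ precedes the alveolar consonant /l/, so it assimilates in place to [n]. /zoxomlemloraod/ → zoxonlenloraod.
Rule 2 (final a-epenthesis): the form ends in the consonant /d/, so [a] is inserted word-finally. /zoxonlenloraod/ → zoxonlenloraoda.

zoxonlenloraoda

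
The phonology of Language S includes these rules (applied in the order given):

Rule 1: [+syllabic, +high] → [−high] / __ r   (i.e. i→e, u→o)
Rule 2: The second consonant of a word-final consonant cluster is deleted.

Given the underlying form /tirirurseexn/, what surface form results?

tererorseex

Rule 1 (pre-rhotic lowering): /i/ is a high vowel immediately before /r/, so it lowers to [e]. /i/ is a high vowel immediately before /r/, so it lowers to [e]. /u/ is a high vowel immediately before /r/, so it lowers to [o]. /tirirurseexn/ → tererorseexn.
Rule 2 (final cluster simplification): /n/ is the second consonant of a word-final cluster /xn/, so it deletes. /tererorseexn/ → tererorseex.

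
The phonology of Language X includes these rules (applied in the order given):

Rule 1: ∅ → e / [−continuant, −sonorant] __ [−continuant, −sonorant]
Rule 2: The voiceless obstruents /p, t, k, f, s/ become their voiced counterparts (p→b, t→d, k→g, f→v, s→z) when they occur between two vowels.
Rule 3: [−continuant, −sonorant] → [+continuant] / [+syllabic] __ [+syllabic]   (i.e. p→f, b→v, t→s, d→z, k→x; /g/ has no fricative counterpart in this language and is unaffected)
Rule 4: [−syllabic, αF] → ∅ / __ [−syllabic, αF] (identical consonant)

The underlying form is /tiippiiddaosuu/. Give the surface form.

Rule 1 (stop-cluster e-epenthesis): /p/ and /p/ form a stop–stop cluster, so [e] is inserted between them. /d/ and /d/ form a stop–stop cluster, so [e] is inserted between them. /tiippiiddaosuu/ → tiipepiidedaosuu.
Rule 2 (intervocalic voicing): /p/ is a voiceless obstruent between vowels /i/ and /e/, so it voices to [b]. /p/ is a voiceless obstruent between vowels /e/ and /i/, so it voices to [b]. /s/ is a voiceless obstruent between vowels /o/ and /u/, so it voices to [z]. /tiipepiidedaosuu/ → tiibebiidedaozuu.
Rule 3 (intervocalic spirantization): /b/ is a stop between vowels /i/ and /e/, so it spirantizes to the fricative [v]. /b/ is a stop between vowels /e/ and /i/, so it spirantizes to the fricative [v]. /d/ is a stop between vowels /i/ and /e/, so it spirantizes to the fricative [z]. /d/ is a stop between vowels /e/ and /a/, so it spirantizes to the fricative [z]. /tiibebiidedaozuu/ → tiiveviizezaozuu.
Rule 4 (degemination): no segment meets the environment; /tiiveviizezaozuu/ is unchanged.

tiiveviizezaozuu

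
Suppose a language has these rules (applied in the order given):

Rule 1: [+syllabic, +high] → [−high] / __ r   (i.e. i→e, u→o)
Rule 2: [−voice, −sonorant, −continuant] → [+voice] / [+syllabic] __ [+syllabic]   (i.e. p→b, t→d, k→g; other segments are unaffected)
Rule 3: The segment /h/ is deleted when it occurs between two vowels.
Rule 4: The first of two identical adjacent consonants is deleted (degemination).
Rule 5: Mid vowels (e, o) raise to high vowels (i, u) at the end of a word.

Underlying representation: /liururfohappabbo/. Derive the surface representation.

Rule 1 (pre-rhotic lowering): /u/ is a high vowel immediately before /r/, so it lowers to [o]. /u/ is a high vowel immediately before /r/, so it lowers to [o]. /liururfohappabbo/ → liororfohappabbo.
Rule 2 (intervocalic voicing): no segment meets the environment; /liororfohappabbo/ is unchanged.
Rule 3 (intervocalic h-deletion): /h/ occurs between vowels /o/ and /a/, so it deletes. /liororfohappabbo/ → liororfoappabbo.
Rule 4 (degemination): /pp/ is a geminate; the first /p/ deletes. /bb/ is a geminate; the first /b/ deletes. /liororfoappabbo/ → liororfoapabo.
Rule 5 (final vowel raising): /o/ is a mid vowel in word-final position, so it raises to [u]. /liororfoapabo/ → liororfoapabu.

liororfoapabu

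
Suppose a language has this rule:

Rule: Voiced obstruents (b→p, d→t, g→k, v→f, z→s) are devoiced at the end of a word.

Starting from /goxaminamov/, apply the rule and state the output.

goxaminamof

/v/ is a voiced obstruent in word-final position, so it devoices to [f].
Surface form: [goxaminamof].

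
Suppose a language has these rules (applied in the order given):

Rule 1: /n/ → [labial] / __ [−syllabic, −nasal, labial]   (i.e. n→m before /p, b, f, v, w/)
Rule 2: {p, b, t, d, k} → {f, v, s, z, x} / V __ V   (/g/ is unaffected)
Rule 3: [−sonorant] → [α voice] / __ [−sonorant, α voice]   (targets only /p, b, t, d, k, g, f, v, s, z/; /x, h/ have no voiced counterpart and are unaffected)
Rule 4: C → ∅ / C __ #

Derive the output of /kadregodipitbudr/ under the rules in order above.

kadregozifidbud

Rule 1 (nasal place assimilation): no segment meets the environment; /kadregodipitbudr/ is unchanged.
Rule 2 (intervocalic spirantization): /d/ is a stop between vowels /o/ and /i/, so it spirantizes to the fricative [z]. /p/ is a stop between vowels /i/ and /i/, so it spirantizes to the fricative [f]. /kadregodipitbudr/ → kadregozifitbudr.
Rule 3 (regressive voicing assimilation): /t/ precedes the voiced obstruent /b/, so it voices to [d] by assimilation. /kadregozifitbudr/ → kadregozifidbudr.
Rule 4 (final cluster simplification): /r/ is the second consonant of a word-final cluster /dr/, so it deletes. /kadregozifidbudr/ → kadregozifidbud.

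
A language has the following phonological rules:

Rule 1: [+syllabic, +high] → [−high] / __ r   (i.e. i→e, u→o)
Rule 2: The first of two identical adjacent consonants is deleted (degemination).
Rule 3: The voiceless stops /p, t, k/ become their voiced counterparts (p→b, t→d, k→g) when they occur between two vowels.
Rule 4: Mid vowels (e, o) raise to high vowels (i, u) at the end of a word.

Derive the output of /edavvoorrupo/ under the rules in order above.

edavoorubu

Rule 1 (pre-rhotic lowering): no segment meets the environment; /edavvoorrupo/ is unchanged.
Rule 2 (degemination): /vv/ is a geminate; the first /v/ deletes. /rr/ is a geminate; the first /r/ deletes. /edavvoorrupo/ → edavoorupo.
Rule 3 (intervocalic voicing): /p/ is a voiceless stop between vowels /u/ and /o/, so it voices to [b]. /edavoorupo/ → edavoorubo.
Rule 4 (final vowel raising): /o/ is a mid vowel in word-final position, so it raises to [u]. /edavoorubo/ → edavoorubu.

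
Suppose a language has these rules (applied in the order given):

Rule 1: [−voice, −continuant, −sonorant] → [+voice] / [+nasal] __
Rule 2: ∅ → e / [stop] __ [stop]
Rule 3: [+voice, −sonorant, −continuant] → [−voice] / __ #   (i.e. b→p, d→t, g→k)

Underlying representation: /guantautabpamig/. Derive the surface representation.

Rule 1 (post-nasal voicing): /t/ is a voiceless stop immediately after the nasal /n/, so it voices to [d]. /guantautabpamig/ → guandautabpamig.
Rule 2 (stop-cluster e-epenthesis): /b/ and /p/ form a stop–stop cluster, so [e] is inserted between them. /guandautabpamig/ → guandautabepamig.
Rule 3 (final devoicing): /g/ is a voiced stop in word-final position, so it devoices to [k]. /guandautabepamig/ → guandautabepamik.

guandautabepamik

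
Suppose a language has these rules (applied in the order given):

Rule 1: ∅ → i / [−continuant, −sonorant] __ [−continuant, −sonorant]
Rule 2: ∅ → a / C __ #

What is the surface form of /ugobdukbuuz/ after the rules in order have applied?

Rule 1 (stop-cluster i-epenthesis): /b/ and /d/ form a stop–stop cluster, so [i] is inserted between them. /k/ and /b/ form a stop–stop cluster, so [i] is inserted between them. /ugobdukbuuz/ → ugobidukibuuz.
Rule 2 (final a-epenthesis): the form ends in the consonant /z/, so [a] is inserted word-finally. /ugobidukibuuz/ → ugobidukibuuza.

ugobidukibuuza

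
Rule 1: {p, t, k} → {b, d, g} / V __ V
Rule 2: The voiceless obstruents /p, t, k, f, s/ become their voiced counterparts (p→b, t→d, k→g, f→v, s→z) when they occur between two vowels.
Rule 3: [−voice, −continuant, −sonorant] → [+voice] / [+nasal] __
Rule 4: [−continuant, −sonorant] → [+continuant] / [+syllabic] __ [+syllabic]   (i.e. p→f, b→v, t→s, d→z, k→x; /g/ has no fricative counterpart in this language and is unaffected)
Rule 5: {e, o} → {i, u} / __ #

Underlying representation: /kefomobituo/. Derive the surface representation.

Rule 1 (intervocalic voicing): /t/ is a voiceless stop between vowels /i/ and /u/, so it voices to [d]. /kefomobituo/ → kefomobiduo.
Rule 2 (intervocalic voicing): /f/ is a voiceless obstruent between vowels /e/ and /o/, so it voices to [v]. /kefomobiduo/ → kevomobiduo.
Rule 3 (post-nasal voicing): no segment meets the environment; /kevomobiduo/ is unchanged.
Rule 4 (intervocalic spirantization): /b/ is a stop between vowels /o/ and /i/, so it spirantizes to the fricative [v]. /d/ is a stop between vowels /i/ and /u/, so it spirantizes to the fricative [z]. /kevomobiduo/ → kevomovizuo.
Rule 5 (final vowel raising): /o/ is a mid vowel in word-final position, so it raises to [u]. /kevomovizuo/ → kevomovizuu.

kevomovizuu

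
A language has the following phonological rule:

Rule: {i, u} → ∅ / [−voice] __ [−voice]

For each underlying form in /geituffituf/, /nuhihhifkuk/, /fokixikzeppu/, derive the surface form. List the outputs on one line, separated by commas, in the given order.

/geituffituf/: /u/ is a high vowel flanked by voiceless consonants /t/ and /f/, so it deletes. /i/ is a high vowel flanked by voiceless consonants /f/ and /t/, so it deletes. /u/ is a high vowel flanked by voiceless consonants /t/ and /f/, so it deletes. → [geitfftf].
/nuhihhifkuk/: /i/ is a high vowel flanked by voiceless consonants /h/ and /h/, so it deletes. /i/ is a high vowel flanked by voiceless consonants /h/ and /f/, so it deletes. /u/ is a high vowel flanked by voiceless consonants /k/ and /k/, so it deletes. → [nuhhhfkk].
/fokixikzeppu/: /i/ is a high vowel flanked by voiceless consonants /k/ and /x/, so it deletes. /i/ is a high vowel flanked by voiceless consonants /x/ and /k/, so it deletes. → [fokxkzeppu].

geitfftf, nuhhhfkk, fokxkzeppu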